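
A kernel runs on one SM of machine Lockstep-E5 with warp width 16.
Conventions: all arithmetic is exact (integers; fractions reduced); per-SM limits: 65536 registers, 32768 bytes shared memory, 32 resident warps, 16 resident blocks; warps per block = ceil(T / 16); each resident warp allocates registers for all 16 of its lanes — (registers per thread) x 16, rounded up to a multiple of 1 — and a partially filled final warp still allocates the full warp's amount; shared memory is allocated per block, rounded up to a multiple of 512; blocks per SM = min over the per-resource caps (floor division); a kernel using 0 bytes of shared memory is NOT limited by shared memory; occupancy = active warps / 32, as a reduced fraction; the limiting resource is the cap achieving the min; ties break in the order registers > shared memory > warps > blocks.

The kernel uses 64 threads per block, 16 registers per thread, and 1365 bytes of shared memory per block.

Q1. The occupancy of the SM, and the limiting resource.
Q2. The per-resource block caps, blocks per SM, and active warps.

Answer: occupancy 1, limited by warps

registers: 64 blocks
shared memory: 21 blocks
warps: 8 blocks
blocks: 16 blocks

Answer: 8 blocks, 32 active warps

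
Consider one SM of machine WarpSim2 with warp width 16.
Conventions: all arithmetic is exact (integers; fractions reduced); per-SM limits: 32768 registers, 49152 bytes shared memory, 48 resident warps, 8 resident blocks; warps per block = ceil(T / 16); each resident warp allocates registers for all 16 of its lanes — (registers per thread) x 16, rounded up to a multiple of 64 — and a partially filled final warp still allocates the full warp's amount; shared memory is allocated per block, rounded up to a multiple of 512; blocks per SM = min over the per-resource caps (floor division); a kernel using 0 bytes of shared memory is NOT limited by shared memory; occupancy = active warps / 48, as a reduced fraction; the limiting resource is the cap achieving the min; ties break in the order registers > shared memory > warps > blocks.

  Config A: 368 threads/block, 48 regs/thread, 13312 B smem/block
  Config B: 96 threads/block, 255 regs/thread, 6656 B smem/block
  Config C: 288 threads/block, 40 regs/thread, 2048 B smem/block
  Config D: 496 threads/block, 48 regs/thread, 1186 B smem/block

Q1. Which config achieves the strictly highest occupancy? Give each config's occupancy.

occupancies: A 23/48, B 1/8, C 3/4, D 31/48

Answer: C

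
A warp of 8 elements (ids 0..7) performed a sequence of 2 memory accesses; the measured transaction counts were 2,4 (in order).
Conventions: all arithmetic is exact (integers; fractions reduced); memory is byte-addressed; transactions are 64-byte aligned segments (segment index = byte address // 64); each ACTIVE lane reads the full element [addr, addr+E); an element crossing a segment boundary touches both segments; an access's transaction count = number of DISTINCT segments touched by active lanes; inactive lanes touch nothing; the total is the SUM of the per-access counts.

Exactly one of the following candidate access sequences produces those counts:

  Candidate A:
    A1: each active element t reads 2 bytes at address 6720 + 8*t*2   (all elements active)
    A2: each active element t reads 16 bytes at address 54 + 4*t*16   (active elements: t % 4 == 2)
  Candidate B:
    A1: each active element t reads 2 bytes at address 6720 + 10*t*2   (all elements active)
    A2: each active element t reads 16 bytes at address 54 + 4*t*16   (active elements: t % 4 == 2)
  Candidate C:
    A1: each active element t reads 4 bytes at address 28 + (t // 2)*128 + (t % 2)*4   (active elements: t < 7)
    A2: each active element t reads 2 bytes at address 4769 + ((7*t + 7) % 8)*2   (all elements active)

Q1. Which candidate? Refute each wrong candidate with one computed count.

B: A1 gives 3 transactions, not 2
C: A1 gives 4 transactions, not 2
A: all counts match (2,4)

Answer: A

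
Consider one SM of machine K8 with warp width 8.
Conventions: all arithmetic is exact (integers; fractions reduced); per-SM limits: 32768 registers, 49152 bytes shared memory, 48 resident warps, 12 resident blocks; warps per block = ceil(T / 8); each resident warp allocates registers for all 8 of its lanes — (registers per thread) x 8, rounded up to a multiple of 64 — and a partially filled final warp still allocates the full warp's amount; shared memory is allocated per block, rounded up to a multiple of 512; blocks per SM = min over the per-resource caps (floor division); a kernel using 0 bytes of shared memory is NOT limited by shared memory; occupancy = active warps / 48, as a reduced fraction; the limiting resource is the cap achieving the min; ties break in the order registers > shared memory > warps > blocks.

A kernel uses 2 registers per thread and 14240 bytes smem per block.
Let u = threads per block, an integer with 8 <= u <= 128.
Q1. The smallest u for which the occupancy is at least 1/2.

Answer: u = 57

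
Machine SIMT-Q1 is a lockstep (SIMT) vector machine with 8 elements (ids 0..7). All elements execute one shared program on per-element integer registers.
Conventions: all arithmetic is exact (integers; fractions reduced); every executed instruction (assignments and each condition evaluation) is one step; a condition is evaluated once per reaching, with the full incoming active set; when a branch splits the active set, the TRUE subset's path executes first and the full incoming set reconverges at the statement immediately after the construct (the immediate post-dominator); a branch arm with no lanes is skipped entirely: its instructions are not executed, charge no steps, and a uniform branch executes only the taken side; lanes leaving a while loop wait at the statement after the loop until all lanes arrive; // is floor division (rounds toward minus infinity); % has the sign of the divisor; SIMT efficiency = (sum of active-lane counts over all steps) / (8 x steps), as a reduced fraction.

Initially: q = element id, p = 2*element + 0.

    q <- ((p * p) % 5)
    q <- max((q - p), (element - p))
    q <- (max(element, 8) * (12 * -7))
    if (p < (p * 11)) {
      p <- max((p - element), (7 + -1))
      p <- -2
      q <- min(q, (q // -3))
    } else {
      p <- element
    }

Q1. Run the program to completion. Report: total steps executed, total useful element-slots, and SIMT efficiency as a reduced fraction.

Answer: 8 steps, 54 useful, 27/32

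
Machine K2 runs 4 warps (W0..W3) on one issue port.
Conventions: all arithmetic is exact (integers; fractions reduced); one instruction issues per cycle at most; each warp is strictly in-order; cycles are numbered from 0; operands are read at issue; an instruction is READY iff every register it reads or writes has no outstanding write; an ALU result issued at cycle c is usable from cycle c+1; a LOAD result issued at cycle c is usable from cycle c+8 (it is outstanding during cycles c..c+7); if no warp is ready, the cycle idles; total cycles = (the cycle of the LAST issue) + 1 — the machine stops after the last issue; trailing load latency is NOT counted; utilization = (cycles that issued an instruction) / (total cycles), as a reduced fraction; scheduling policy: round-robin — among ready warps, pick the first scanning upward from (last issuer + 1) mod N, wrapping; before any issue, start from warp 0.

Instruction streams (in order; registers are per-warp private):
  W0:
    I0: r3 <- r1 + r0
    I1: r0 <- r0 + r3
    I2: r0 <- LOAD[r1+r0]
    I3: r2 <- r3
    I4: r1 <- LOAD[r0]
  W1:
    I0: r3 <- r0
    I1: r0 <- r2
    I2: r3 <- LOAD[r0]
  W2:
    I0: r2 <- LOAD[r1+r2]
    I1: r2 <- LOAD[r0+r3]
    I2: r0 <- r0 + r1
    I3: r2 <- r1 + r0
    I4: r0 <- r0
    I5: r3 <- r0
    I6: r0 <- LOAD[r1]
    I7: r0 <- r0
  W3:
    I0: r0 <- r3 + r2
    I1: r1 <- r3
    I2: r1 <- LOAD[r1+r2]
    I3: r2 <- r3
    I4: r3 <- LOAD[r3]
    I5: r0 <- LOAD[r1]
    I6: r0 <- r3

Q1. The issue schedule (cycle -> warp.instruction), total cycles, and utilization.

cycle 0: W0.I0
cycle 1: W1.I0
cycle 2: W2.I0
cycle 3: W3.I0
cycle 4: W0.I1
cycle 5: W1.I1
cycle 6: W3.I1
cycle 7: W0.I2
cycle 8: W1.I2
cycle 9: W3.I2
cycle 10: W0.I3
cycle 11: W2.I1
cycle 12: W3.I3
cycle 13: W2.I2
cycle 14: W3.I4
cycle 15: W0.I4
cycle 16: idle
cycle 17: W3.I5
cycle 18: idle
cycle 19: W2.I3
cycle 20: W2.I4
cycle 21: W2.I5
cycle 22: W2.I6
cycle 23: idle
cycle 24: idle
cycle 25: W3.I6
cycle 26: idle
cycle 27: idle
cycle 28: idle
cycle 29: idle
cycle 30: W2.I7

Answer: 31 cycles, utilization 23/31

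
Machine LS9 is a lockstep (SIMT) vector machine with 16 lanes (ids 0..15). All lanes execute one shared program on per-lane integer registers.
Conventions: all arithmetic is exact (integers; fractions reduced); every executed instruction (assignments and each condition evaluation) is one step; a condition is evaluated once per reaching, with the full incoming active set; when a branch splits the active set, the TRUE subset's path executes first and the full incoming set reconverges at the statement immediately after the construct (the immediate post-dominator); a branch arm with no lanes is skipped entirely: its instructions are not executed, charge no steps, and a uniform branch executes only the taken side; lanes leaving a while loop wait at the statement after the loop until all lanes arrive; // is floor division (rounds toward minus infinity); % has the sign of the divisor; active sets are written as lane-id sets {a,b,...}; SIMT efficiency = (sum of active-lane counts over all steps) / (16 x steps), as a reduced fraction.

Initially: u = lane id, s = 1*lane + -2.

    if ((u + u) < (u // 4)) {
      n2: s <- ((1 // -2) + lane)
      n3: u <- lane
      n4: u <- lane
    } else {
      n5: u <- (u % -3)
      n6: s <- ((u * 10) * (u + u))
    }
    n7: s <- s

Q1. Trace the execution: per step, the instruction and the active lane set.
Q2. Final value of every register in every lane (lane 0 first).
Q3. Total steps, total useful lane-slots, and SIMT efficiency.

step 0: eval ((u + u) < (u // 4))    {0,1,2,3,4,5,6,7,8,9,10,11,12,13,14,15}
step 1: u <- (u % -3)                {0,1,2,3,4,5,6,7,8,9,10,11,12,13,14,15}
step 2: s <- ((u * 10) * (u + u))    {0,1,2,3,4,5,6,7,8,9,10,11,12,13,14,15}
step 3: s <- s                       {0,1,2,3,4,5,6,7,8,9,10,11,12,13,14,15}

Answer: 4 steps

u: 0,-2,-1,0,-2,-1,0,-2,-1,0,-2,-1,0,-2,-1,0
s: 0,80,20,0,80,20,0,80,20,0,80,20,0,80,20,0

steps = 4; useful = 64; efficiency = 64/64 = 1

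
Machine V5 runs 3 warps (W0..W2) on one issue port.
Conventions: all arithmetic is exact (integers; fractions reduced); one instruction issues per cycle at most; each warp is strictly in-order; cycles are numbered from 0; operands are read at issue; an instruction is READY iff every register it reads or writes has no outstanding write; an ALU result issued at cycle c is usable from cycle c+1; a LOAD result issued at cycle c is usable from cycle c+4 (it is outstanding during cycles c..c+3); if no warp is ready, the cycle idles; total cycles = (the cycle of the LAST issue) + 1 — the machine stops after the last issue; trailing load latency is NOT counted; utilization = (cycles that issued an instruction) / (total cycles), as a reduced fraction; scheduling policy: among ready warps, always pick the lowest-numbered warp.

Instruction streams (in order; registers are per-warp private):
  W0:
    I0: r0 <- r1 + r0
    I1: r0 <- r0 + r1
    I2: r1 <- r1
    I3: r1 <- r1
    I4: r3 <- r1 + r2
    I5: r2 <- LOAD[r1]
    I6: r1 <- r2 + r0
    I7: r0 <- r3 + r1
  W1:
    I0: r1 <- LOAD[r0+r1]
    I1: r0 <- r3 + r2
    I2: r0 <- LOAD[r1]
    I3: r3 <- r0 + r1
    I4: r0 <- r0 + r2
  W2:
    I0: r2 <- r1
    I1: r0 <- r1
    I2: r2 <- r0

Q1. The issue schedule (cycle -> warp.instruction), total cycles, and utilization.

cycle 0: W0.I0
cycle 1: W0.I1
cycle 2: W0.I2
cycle 3: W0.I3
cycle 4: W0.I4
cycle 5: W0.I5
cycle 6: W1.I0
cycle 7: W1.I1
cycle 8: W2.I0
cycle 9: W0.I6
cycle 10: W0.I7
cycle 11: W1.I2
cycle 12: W2.I1
cycle 13: W2.I2
cycle 14: idle
cycle 15: W1.I3
cycle 16: W1.I4

Answer: 17 cycles, utilization 16/17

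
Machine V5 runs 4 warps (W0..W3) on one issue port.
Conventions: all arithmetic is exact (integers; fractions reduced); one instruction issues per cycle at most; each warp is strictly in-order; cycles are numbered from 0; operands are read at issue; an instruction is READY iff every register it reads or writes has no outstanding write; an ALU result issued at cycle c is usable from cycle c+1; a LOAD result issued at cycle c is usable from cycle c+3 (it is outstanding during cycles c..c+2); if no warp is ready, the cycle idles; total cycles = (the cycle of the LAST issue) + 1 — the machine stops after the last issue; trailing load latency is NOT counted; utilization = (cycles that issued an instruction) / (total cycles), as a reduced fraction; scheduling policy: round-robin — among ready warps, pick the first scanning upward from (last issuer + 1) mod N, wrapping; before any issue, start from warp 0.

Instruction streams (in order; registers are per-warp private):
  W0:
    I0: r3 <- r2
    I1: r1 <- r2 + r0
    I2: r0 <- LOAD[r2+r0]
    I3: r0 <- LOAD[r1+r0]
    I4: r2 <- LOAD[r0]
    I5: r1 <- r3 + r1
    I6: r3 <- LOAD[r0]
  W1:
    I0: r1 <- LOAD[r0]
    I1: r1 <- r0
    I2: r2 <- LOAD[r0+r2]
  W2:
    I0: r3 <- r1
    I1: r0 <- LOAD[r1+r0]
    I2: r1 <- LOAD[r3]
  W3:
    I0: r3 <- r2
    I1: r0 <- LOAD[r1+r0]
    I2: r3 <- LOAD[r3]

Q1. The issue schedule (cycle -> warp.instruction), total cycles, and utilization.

cycle 0: W0.I0
cycle 1: W1.I0
cycle 2: W2.I0
cycle 3: W3.I0
cycle 4: W0.I1
cycle 5: W1.I1
cycle 6: W2.I1
cycle 7: W3.I1
cycle 8: W0.I2
cycle 9: W1.I2
cycle 10: W2.I2
cycle 11: W3.I2
cycle 12: W0.I3
cycle 13: idle
cycle 14: idle
cycle 15: W0.I4
cycle 16: W0.I5
cycle 17: W0.I6

Answer: 18 cycles, utilization 8/9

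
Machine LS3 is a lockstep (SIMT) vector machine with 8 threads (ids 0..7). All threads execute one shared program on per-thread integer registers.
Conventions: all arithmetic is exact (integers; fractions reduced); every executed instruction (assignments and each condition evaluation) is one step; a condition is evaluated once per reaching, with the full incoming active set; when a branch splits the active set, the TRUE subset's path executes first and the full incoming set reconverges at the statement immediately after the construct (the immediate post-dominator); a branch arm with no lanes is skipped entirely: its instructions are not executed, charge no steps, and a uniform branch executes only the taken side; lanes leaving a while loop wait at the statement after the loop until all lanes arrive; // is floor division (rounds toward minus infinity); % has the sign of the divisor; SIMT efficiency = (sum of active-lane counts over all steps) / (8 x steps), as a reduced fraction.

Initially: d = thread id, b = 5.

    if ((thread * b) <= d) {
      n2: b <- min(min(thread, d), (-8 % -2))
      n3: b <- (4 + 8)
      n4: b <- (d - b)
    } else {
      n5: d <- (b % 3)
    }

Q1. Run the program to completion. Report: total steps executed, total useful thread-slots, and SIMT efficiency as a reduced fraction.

Answer: 5 steps, 18 useful, 9/20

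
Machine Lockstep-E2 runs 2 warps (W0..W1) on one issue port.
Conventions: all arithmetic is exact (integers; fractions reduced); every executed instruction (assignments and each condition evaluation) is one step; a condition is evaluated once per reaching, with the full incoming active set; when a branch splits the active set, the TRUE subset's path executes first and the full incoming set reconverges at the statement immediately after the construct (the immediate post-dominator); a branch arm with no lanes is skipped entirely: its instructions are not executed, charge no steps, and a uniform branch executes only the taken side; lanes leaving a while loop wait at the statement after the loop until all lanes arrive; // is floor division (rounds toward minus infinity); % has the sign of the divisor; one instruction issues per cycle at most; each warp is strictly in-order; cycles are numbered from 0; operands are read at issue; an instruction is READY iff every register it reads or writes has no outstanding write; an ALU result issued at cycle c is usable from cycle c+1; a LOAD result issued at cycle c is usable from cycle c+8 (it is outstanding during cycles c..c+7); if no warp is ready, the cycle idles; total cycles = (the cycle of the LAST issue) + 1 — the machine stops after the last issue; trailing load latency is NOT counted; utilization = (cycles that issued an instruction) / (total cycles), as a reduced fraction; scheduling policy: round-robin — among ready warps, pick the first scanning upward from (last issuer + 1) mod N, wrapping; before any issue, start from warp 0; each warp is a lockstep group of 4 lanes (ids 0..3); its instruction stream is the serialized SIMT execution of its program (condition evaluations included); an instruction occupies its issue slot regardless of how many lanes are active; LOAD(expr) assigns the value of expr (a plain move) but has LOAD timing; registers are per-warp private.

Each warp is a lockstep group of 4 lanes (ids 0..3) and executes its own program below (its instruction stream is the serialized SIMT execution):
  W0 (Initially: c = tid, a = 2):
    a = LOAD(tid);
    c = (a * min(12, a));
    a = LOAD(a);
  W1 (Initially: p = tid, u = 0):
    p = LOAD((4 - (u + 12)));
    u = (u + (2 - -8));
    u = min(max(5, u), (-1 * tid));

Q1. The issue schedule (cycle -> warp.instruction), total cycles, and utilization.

cycle 0: W0.I0
cycle 1: W1.I0
cycle 2: W1.I1
cycle 3: W1.I2
cycle 4: idle
cycle 5: idle
cycle 6: idle
cycle 7: idle
cycle 8: W0.I1
cycle 9: W0.I2

Answer: 10 cycles, utilization 3/5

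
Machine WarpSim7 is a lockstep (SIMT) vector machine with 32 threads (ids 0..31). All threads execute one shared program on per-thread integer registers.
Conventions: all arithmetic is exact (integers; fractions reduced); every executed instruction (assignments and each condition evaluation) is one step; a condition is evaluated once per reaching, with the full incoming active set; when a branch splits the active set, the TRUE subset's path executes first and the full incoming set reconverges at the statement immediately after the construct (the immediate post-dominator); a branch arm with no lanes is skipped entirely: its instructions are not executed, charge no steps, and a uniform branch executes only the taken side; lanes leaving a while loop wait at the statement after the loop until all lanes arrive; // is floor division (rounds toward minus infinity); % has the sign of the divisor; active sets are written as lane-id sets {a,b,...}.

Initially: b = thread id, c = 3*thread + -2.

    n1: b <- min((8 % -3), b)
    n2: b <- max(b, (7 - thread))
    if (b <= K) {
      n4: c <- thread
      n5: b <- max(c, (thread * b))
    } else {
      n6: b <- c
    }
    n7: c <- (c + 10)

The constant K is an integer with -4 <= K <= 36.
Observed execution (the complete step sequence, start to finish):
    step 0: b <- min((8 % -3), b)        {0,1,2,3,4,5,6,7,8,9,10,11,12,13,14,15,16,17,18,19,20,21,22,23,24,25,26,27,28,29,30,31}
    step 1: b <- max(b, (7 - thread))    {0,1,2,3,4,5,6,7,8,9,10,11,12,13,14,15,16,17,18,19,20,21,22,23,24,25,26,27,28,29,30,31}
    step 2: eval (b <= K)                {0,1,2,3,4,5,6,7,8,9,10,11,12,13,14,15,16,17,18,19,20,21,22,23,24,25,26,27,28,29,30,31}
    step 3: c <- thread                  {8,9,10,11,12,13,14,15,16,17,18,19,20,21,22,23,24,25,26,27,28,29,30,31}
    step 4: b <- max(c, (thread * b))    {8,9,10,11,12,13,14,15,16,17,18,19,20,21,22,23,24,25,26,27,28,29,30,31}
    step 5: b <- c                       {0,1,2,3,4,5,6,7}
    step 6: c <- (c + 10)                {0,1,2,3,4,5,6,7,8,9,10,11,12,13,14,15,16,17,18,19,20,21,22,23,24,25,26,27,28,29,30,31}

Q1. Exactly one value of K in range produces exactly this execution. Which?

Answer: K = -1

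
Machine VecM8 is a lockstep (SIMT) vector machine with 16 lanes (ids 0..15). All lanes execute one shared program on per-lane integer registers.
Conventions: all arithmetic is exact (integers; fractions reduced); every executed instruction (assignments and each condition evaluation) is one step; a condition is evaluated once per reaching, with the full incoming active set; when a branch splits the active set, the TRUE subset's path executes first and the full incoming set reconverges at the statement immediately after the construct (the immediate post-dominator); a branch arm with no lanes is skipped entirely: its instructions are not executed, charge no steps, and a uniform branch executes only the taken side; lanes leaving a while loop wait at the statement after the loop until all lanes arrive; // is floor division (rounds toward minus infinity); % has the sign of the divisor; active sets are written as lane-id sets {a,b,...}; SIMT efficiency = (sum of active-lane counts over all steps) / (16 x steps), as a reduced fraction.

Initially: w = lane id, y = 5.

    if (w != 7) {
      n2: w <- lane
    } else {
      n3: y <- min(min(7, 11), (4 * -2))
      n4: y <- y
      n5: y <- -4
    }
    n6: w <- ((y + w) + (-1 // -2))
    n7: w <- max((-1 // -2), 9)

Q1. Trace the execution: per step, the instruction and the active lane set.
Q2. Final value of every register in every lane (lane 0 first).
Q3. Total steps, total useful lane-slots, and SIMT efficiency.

step 0: eval (w != 7)                {0,1,2,3,4,5,6,7,8,9,10,11,12,13,14,15}
step 1: w <- lane                    {0,1,2,3,4,5,6,8,9,10,11,12,13,14,15}
step 2: y <- min(min(7, 11), (4 * -2)) {7}
step 3: y <- y                       {7}
step 4: y <- -4                      {7}
step 5: w <- ((y + w) + (-1 // -2))  {0,1,2,3,4,5,6,7,8,9,10,11,12,13,14,15}
step 6: w <- max((-1 // -2), 9)      {0,1,2,3,4,5,6,7,8,9,10,11,12,13,14,15}

Answer: 7 steps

w: 9,9,9,9,9,9,9,9,9,9,9,9,9,9,9,9
y: 5,5,5,5,5,5,5,-4,5,5,5,5,5,5,5,5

steps = 7; useful = 66; efficiency = 66/112 = 33/56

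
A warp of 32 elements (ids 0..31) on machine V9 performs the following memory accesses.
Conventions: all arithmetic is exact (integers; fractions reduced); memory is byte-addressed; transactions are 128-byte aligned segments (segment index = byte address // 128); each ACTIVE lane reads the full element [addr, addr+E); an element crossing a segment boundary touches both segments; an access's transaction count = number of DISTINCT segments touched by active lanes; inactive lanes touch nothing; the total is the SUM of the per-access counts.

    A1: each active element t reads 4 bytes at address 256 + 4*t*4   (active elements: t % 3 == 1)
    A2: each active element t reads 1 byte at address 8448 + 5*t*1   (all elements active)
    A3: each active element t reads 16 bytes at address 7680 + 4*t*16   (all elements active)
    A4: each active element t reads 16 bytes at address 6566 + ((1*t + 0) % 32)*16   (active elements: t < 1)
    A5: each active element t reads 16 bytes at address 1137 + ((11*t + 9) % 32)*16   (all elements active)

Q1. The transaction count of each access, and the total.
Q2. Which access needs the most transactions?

A1: 4 transactions
A2: 2 transactions
A3: 16 transactions
A4: 1 transaction
A5: 5 transactions

Answer: 4,2,16,1,5; total 28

Answer: A3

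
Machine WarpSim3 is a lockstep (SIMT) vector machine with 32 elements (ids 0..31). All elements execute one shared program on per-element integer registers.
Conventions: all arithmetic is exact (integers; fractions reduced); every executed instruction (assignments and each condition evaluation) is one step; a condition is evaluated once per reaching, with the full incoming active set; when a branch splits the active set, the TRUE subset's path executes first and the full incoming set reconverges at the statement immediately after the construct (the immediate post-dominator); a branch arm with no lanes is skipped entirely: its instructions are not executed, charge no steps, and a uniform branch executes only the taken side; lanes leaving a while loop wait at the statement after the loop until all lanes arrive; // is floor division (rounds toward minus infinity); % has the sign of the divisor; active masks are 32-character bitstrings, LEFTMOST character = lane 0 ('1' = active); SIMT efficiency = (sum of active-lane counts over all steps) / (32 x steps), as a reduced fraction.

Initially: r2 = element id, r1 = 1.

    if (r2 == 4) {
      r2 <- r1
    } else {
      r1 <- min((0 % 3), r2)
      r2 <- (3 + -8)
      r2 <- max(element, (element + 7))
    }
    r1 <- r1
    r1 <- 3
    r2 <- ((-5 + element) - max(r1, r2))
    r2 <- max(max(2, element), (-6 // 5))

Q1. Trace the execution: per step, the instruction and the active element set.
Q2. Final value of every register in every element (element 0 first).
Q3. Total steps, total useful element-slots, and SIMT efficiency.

step 0: eval (r2 == 4)               11111111111111111111111111111111
step 1: r2 <- r1                     00001000000000000000000000000000
step 2: r1 <- min((0 % 3), r2)       11110111111111111111111111111111
step 3: r2 <- (3 + -8)               11110111111111111111111111111111
step 4: r2 <- max(element, (element + 7)) 11110111111111111111111111111111
step 5: r1 <- r1                     11111111111111111111111111111111
step 6: r1 <- 3                      11111111111111111111111111111111
step 7: r2 <- ((-5 + element) - max(r1, r2)) 11111111111111111111111111111111
step 8: r2 <- max(max(2, element), (-6 // 5)) 11111111111111111111111111111111

Answer: 9 steps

r2: 2,2,2,3,4,5,6,7,8,9,10,11,12,13,14,15,16,17,18,19,20,21,22,23,24,25,26,27,28,29,30,31
r1: 3,3,3,3,3,3,3,3,3,3,3,3,3,3,3,3,3,3,3,3,3,3,3,3,3,3,3,3,3,3,3,3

steps = 9; useful = 254; efficiency = 254/288 = 127/144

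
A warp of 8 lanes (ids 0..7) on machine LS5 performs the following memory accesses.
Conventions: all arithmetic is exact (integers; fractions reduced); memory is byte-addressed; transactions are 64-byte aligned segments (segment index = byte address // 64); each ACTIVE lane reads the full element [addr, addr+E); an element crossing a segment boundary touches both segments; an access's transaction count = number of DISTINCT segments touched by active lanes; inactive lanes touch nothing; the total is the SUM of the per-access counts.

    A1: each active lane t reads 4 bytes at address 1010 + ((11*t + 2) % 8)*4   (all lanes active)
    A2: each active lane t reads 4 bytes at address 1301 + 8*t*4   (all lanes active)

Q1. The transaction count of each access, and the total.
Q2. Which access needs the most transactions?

A1: 2 transactions
A2: 4 transactions

Answer: 2,4; total 6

Answer: A2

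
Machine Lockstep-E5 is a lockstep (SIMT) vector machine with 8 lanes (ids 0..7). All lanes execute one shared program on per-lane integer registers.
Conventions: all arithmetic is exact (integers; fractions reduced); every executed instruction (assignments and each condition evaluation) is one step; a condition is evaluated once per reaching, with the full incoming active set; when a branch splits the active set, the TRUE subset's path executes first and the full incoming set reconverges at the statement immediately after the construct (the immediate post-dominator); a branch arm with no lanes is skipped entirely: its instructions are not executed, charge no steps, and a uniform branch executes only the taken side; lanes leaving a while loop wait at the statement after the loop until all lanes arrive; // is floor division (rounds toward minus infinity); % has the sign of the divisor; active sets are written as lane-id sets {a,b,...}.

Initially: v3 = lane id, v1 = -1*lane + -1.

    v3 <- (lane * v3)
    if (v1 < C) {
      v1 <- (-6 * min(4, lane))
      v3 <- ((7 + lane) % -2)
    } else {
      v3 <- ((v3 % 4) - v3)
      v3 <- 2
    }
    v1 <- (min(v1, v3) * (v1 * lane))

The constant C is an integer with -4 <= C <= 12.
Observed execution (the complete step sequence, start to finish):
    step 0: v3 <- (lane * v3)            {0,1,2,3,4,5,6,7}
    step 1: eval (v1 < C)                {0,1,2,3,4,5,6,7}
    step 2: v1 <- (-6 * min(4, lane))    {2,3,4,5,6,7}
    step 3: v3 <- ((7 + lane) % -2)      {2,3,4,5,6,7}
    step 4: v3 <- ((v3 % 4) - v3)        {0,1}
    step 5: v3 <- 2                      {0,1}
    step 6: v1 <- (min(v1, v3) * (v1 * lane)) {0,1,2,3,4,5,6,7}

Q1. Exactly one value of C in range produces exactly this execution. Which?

Answer: C = -2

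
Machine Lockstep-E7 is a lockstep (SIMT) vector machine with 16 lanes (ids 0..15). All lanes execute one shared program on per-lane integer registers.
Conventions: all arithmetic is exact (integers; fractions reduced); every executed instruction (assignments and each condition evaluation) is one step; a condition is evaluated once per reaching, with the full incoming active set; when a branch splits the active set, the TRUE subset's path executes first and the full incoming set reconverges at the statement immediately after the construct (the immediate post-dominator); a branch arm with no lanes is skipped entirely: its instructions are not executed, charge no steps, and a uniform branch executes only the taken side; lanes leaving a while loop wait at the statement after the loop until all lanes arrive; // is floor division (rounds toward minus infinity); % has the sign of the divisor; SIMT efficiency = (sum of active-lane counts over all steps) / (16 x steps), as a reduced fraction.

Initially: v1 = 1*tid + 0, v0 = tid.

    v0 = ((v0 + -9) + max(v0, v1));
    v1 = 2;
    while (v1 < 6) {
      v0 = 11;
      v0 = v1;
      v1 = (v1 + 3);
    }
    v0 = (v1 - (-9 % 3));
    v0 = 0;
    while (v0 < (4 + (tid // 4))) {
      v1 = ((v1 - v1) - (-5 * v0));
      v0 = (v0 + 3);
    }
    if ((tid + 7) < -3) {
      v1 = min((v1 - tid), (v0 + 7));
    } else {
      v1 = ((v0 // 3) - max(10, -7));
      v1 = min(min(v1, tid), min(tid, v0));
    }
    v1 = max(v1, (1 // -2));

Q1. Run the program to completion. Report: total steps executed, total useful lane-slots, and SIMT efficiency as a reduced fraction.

Answer: 27 steps, 396 useful, 11/12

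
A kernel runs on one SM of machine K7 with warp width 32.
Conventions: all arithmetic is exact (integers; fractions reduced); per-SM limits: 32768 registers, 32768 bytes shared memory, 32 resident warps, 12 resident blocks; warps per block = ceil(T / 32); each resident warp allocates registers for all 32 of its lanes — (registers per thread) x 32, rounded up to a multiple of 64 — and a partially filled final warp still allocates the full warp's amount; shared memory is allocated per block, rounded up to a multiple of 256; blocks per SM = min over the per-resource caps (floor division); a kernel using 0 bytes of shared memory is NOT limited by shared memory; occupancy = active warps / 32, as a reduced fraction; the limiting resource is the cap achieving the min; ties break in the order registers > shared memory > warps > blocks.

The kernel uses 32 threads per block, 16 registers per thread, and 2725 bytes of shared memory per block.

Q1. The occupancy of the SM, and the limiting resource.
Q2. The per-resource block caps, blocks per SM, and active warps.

Answer: occupancy 11/32, limited by shared memory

registers: 64 blocks
shared memory: 11 blocks
warps: 32 blocks
blocks: 12 blocks

Answer: 11 blocks, 11 active warps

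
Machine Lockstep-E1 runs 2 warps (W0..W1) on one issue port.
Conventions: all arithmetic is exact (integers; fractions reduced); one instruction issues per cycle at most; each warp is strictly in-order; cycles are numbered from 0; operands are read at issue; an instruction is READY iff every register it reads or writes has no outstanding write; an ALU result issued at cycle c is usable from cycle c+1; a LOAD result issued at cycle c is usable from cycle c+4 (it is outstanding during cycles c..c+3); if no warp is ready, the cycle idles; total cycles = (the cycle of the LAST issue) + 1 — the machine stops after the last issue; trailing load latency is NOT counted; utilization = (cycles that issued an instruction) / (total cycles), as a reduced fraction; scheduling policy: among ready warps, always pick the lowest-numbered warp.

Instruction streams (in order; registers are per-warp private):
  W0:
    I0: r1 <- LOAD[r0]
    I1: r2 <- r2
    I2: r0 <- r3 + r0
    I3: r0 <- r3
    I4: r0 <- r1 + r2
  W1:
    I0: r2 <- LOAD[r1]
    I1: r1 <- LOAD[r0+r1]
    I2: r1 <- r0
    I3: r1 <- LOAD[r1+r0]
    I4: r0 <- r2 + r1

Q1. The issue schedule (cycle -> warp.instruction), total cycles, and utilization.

cycle 0: W0.I0
cycle 1: W0.I1
cycle 2: W0.I2
cycle 3: W0.I3
cycle 4: W0.I4
cycle 5: W1.I0
cycle 6: W1.I1
cycle 7: idle
cycle 8: idle
cycle 9: idle
cycle 10: W1.I2
cycle 11: W1.I3
cycle 12: idle
cycle 13: idle
cycle 14: idle
cycle 15: W1.I4

Answer: 16 cycles, utilization 5/8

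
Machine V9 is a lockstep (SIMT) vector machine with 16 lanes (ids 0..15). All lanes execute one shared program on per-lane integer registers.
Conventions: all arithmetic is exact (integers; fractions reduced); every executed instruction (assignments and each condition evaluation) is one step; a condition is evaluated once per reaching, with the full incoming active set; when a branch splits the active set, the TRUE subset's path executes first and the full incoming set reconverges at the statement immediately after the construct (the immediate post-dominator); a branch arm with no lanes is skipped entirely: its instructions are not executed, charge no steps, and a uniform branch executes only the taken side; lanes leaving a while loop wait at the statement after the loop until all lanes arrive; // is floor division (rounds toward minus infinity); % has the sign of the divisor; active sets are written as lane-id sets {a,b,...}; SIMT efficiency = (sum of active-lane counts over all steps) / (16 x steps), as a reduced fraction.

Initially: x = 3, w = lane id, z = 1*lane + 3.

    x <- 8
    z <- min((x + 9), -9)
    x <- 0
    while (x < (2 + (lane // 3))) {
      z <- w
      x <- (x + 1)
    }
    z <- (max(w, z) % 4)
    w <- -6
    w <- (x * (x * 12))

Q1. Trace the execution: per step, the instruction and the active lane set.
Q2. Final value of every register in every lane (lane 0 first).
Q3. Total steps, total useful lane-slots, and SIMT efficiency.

step 0: x <- 8                       {0,1,2,3,4,5,6,7,8,9,10,11,12,13,14,15}
step 1: z <- min((x + 9), -9)        {0,1,2,3,4,5,6,7,8,9,10,11,12,13,14,15}
step 2: x <- 0                       {0,1,2,3,4,5,6,7,8,9,10,11,12,13,14,15}
step 3: eval (x < (2 + (lane // 3))) {0,1,2,3,4,5,6,7,8,9,10,11,12,13,14,15}
step 4: z <- w                       {0,1,2,3,4,5,6,7,8,9,10,11,12,13,14,15}
step 5: x <- (x + 1)                 {0,1,2,3,4,5,6,7,8,9,10,11,12,13,14,15}
step 6: eval (x < (2 + (lane // 3))) {0,1,2,3,4,5,6,7,8,9,10,11,12,13,14,15}
step 7: z <- w                       {0,1,2,3,4,5,6,7,8,9,10,11,12,13,14,15}
step 8: x <- (x + 1)                 {0,1,2,3,4,5,6,7,8,9,10,11,12,13,14,15}
step 9: eval (x < (2 + (lane // 3))) {0,1,2,3,4,5,6,7,8,9,10,11,12,13,14,15}
step 10: z <- w                       {3,4,5,6,7,8,9,10,11,12,13,14,15}
step 11: x <- (x + 1)                 {3,4,5,6,7,8,9,10,11,12,13,14,15}
step 12: eval (x < (2 + (lane // 3))) {3,4,5,6,7,8,9,10,11,12,13,14,15}
step 13: z <- w                       {6,7,8,9,10,11,12,13,14,15}
step 14: x <- (x + 1)                 {6,7,8,9,10,11,12,13,14,15}
step 15: eval (x < (2 + (lane // 3))) {6,7,8,9,10,11,12,13,14,15}
step 16: z <- w                       {9,10,11,12,13,14,15}
step 17: x <- (x + 1)                 {9,10,11,12,13,14,15}
step 18: eval (x < (2 + (lane // 3))) {9,10,11,12,13,14,15}
step 19: z <- w                       {12,13,14,15}
step 20: x <- (x + 1)                 {12,13,14,15}
step 21: eval (x < (2 + (lane // 3))) {12,13,14,15}
step 22: z <- w                       {15}
step 23: x <- (x + 1)                 {15}
step 24: eval (x < (2 + (lane // 3))) {15}
step 25: z <- (max(w, z) % 4)         {0,1,2,3,4,5,6,7,8,9,10,11,12,13,14,15}
step 26: w <- -6                      {0,1,2,3,4,5,6,7,8,9,10,11,12,13,14,15}
step 27: w <- (x * (x * 12))          {0,1,2,3,4,5,6,7,8,9,10,11,12,13,14,15}

Answer: 28 steps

x: 2,2,2,3,3,3,4,4,4,5,5,5,6,6,6,7
w: 48,48,48,108,108,108,192,192,192,300,300,300,432,432,432,588
z: 0,1,2,3,0,1,2,3,0,1,2,3,0,1,2,3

steps = 28; useful = 313; efficiency = 313/448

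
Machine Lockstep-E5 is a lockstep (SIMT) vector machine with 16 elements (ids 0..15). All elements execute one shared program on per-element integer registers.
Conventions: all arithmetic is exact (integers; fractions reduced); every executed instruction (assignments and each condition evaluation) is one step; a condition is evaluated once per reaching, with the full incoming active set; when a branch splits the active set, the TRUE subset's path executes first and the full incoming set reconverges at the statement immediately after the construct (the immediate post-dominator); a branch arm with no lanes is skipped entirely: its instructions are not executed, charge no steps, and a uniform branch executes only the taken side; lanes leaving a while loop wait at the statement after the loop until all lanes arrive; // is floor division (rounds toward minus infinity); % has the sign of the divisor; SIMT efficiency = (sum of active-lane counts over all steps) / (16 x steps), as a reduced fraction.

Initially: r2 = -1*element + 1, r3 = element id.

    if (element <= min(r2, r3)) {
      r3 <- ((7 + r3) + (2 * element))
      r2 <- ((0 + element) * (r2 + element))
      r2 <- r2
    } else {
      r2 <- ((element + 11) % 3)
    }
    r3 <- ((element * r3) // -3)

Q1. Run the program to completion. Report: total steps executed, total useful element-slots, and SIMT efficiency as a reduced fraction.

Answer: 6 steps, 50 useful, 25/48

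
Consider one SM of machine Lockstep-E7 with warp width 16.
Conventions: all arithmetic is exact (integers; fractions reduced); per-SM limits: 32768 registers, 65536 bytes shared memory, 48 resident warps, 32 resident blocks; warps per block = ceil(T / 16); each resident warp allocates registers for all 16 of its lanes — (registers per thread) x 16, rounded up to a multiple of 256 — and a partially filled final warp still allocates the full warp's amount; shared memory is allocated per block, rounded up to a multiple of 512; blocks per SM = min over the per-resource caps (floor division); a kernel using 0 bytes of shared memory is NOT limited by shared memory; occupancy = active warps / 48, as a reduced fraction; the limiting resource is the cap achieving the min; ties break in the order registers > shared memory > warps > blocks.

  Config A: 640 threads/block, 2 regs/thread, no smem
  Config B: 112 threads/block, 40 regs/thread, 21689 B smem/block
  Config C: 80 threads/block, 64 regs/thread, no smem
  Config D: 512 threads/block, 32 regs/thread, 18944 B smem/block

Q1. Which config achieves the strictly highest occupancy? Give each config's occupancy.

occupancies: A 5/6, B 7/24, C 5/8, D 2/3

Answer: A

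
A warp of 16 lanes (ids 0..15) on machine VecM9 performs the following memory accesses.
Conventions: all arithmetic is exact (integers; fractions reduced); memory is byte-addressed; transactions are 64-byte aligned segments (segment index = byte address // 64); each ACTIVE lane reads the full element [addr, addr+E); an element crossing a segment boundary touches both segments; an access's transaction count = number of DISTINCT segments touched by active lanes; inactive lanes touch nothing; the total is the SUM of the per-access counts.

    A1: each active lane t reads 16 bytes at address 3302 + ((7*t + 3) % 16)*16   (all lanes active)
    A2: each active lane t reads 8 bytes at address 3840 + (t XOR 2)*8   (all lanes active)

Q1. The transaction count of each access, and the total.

A1: 5 transactions
A2: 2 transactions

Answer: 5,2; total 7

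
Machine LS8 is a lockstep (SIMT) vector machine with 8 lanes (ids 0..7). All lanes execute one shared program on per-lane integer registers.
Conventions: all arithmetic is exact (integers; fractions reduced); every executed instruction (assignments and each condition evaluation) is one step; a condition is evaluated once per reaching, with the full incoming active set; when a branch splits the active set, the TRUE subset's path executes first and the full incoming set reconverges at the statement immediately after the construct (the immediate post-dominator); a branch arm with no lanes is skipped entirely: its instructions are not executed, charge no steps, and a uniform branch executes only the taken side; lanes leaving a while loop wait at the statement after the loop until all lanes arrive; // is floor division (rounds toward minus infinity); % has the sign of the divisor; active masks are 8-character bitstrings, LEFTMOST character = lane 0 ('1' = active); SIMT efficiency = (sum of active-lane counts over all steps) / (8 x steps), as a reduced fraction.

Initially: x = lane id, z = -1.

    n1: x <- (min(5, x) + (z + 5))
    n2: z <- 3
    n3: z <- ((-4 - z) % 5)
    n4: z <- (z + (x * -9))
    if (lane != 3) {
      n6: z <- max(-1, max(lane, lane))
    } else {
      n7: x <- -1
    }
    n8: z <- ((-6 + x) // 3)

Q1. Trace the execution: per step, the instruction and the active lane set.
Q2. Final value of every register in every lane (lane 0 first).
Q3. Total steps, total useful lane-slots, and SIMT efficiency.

step 0: x <- (min(5, x) + (z + 5))   11111111
step 1: z <- 3                       11111111
step 2: z <- ((-4 - z) % 5)          11111111
step 3: z <- (z + (x * -9))          11111111
step 4: eval (lane != 3)             11111111
step 5: z <- max(-1, max(lane, lane)) 11101111
step 6: x <- -1                      00010000
step 7: z <- ((-6 + x) // 3)         11111111

Answer: 8 steps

x: 4,5,6,-1,8,9,9,9
z: -1,-1,0,-3,0,1,1,1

steps = 8; useful = 56; efficiency = 56/64 = 7/8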